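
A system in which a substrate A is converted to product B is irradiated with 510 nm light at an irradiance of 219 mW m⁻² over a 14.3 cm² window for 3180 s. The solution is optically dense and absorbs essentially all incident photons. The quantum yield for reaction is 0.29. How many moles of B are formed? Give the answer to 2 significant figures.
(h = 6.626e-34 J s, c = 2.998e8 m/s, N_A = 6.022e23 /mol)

1.2e-6 mol

Photon energy at 510 nm: hc/λ = (6.626e-34)(2.998e8)/(510e-9) = 3.895e-19 J.
Energy delivered: (219 mW m⁻²)(14.3e-4 m²)(3180 s) = 0.9959 J.
Photons incident: 0.9959 / 3.895e-19 = 2.557e18, i.e. 2.557e18/6.022e23 = 4.246e-6 mol.
Product: Φ × n_abs = 0.29 × 4.246e-6 = 1.231e-6 mol.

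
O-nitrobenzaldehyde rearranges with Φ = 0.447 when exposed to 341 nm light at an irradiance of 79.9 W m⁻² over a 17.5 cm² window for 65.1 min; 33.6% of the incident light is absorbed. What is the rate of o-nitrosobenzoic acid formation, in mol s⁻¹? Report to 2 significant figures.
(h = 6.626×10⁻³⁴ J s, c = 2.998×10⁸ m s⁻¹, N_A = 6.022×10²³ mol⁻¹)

Photon energy at 341 nm: hc/λ = (6.626×10⁻³⁴)(2.998×10⁸)/(341×10⁻⁹) = 5.825×10⁻¹⁹ J.
Energy delivered: (79.9 W m⁻²)(17.5×10⁻⁴ m²)(3906 s) = 546.2 J.
Photons incident: 546.2 / 5.825×10⁻¹⁹ = 9.377×10²⁰, i.e. 9.377×10²⁰/6.022×10²³ = 0.001557 mol.
Photons absorbed: 0.336 × 0.001557 = 5.232×10⁻⁴ mol.
Product formed: 0.447 × 5.232×10⁻⁴ = 2.339×10⁻⁴ mol.
Rate: 2.339×10⁻⁴ / 3906 s = 6.0×10⁻⁸ mol s⁻¹.

6.0×10⁻⁸ mol s⁻¹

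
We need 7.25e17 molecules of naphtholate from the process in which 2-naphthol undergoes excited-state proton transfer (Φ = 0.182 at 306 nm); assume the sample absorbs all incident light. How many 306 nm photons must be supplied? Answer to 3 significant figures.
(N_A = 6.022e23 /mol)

Product: 7.25e17 / 6.022e23 = 1.204e-6 mol.
Photons that must be absorbed: 1.204e-6 / 0.182 = 6.615e-6 mol.
Photon count: 6.615e-6 × 6.022e23 = 3.98e18.

3.98e18 photons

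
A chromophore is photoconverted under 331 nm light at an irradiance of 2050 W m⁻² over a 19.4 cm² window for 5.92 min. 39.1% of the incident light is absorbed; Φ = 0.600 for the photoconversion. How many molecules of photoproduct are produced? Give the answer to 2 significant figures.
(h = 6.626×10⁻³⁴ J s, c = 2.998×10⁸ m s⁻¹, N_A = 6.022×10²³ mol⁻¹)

Photon energy at 331 nm: hc/λ = (6.626×10⁻³⁴)(2.998×10⁸)/(331×10⁻⁹) = 6.001×10⁻¹⁹ J.
Energy delivered: (2050 W m⁻²)(19.4×10⁻⁴ m²)(355.2 s) = 1413 J.
Photons incident: 1413 / 6.001×10⁻¹⁹ = 2.355×10²¹, i.e. 2.355×10²¹/6.022×10²³ = 0.003911 mol.
Photons absorbed: 0.391 × 0.003911 = 0.001529 mol.
Product: Φ × n_abs = 0.600 × 0.001529 = 9.174×10⁻⁴ mol.
As a count: 9.174×10⁻⁴ × 6.022×10²³ = 5.5×10²⁰.

5.5×10²⁰ molecules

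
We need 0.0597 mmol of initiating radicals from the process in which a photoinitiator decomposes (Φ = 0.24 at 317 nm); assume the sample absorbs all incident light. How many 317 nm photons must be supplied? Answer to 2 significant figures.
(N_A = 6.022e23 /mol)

Product: 0.0597 mmol = 5.97e-5 mol.
Photons that must be absorbed: 5.97e-5 / 0.24 = 2.488e-4 mol.
Photon count: 2.488e-4 × 6.022e23 = 1.5e20.

1.5e20 photons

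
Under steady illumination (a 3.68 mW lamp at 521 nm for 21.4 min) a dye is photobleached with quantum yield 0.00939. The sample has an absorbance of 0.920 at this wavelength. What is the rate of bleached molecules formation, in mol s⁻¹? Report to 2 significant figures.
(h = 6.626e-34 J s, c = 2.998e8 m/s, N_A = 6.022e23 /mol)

Photon energy at 521 nm: hc/λ = (6.626e-34)(2.998e8)/(521e-9) = 3.813e-19 J.
Energy delivered: (3.68 mW)(1284 s) = 4.725 J.
Photons incident: 4.725 / 3.813e-19 = 1.239e19, i.e. 1.239e19/6.022e23 = 2.057e-5 mol.
Fraction absorbed: 1 − 10^(−0.920) = 0.8798.
Photons absorbed: 0.8798 × 2.057e-5 = 1.810e-5 mol.
Product formed: 0.00939 × 1.810e-5 = 1.700e-7 mol.
Rate: 1.700e-7 / 1284 s = 1.3e-10 mol s⁻¹.

1.3e-10 mol s⁻¹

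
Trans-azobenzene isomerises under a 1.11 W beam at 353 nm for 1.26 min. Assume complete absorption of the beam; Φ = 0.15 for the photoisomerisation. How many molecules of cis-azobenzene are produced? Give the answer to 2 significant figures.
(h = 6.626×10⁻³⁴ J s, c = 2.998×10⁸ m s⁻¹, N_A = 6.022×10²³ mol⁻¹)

2.2×10¹⁹ molecules

Photon energy at 353 nm: hc/λ = (6.626×10⁻³⁴)(2.998×10⁸)/(353×10⁻⁹) = 5.627×10⁻¹⁹ J.
Energy delivered: (1.11 W)(75.6 s) = 83.92 J.
Photons incident: 83.92 / 5.627×10⁻¹⁹ = 1.491×10²⁰, i.e. 1.491×10²⁰/6.022×10²³ = 2.476×10⁻⁴ mol.
Product: Φ × n_abs = 0.15 × 2.476×10⁻⁴ = 3.714×10⁻⁵ mol.
As a count: 3.714×10⁻⁵ × 6.022×10²³ = 2.2×10¹⁹.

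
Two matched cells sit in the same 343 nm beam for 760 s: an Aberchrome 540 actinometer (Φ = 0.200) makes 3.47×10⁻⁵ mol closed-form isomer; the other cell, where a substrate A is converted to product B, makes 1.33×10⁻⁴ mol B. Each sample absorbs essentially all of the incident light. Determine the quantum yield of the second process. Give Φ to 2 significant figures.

Photons absorbed by the actinometer: 3.47×10⁻⁵ / 0.200 = 1.735×10⁻⁴ mol.
Φ(unknown) = 1.33×10⁻⁴ / 1.735×10⁻⁴ = 0.77.

Φ = 0.77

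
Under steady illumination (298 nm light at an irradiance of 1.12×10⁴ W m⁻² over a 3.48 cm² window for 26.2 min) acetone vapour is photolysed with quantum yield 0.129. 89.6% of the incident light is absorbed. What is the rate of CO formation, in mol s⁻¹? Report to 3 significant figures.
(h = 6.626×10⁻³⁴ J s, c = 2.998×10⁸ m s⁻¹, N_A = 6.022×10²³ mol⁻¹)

Photon energy at 298 nm: hc/λ = (6.626×10⁻³⁴)(2.998×10⁸)/(298×10⁻⁹) = 6.666×10⁻¹⁹ J.
Energy delivered: (1.12×10⁴ W m⁻²)(3.48×10⁻⁴ m²)(1572 s) = 6127 J.
Photons incident: 6127 / 6.666×10⁻¹⁹ = 9.191×10²¹, i.e. 9.191×10²¹/6.022×10²³ = 0.01526 mol.
Photons absorbed: 0.896 × 0.01526 = 0.01367 mol.
Product formed: 0.129 × 0.01367 = 0.001763 mol.
Rate: 0.001763 / 1572 s = 1.12×10⁻⁶ mol s⁻¹.

1.12×10⁻⁶ mol s⁻¹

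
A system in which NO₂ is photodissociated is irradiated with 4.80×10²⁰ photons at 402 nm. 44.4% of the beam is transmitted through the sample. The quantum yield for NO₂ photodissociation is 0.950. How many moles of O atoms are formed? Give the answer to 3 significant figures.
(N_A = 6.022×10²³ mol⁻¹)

Moles of photons: 4.80×10²⁰ / 6.022×10²³ = 7.971×10⁻⁴ mol.
Fraction absorbed: 1 − 44.4/100 = 0.5560.
Photons absorbed: 0.5560 × 7.971×10⁻⁴ = 4.432×10⁻⁴ mol.
Product: Φ × n_abs = 0.950 × 4.432×10⁻⁴ = 4.210×10⁻⁴ mol.

4.21×10⁻⁴ mol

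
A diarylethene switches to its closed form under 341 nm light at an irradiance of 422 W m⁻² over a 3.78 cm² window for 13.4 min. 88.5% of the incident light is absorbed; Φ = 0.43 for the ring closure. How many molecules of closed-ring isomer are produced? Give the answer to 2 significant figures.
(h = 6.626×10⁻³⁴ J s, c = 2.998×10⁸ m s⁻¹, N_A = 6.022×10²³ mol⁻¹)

8.4×10¹⁹ molecules

Photon energy at 341 nm: hc/λ = (6.626×10⁻³⁴)(2.998×10⁸)/(341×10⁻⁹) = 5.825×10⁻¹⁹ J.
Energy delivered: (422 W m⁻²)(3.78×10⁻⁴ m²)(804 s) = 128.3 J.
Photons incident: 128.3 / 5.825×10⁻¹⁹ = 2.203×10²⁰, i.e. 2.203×10²⁰/6.022×10²³ = 3.658×10⁻⁴ mol.
Photons absorbed: 0.885 × 3.658×10⁻⁴ = 3.237×10⁻⁴ mol.
Product: Φ × n_abs = 0.43 × 3.237×10⁻⁴ = 1.392×10⁻⁴ mol.
As a count: 1.392×10⁻⁴ × 6.022×10²³ = 8.4×10¹⁹.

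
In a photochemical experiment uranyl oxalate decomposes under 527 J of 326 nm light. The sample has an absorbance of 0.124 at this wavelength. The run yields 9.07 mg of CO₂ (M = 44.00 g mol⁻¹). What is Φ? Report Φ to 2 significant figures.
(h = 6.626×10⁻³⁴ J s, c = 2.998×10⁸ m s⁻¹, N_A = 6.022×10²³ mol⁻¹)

Product: 9.07 mg / 44.00 g mol⁻¹ = 2.061×10⁻⁴ mol.
Photon energy at 326 nm: hc/λ = (6.626×10⁻³⁴)(2.998×10⁸)/(326×10⁻⁹) = 6.093×10⁻¹⁹ J.
Photons incident: 527 / 6.093×10⁻¹⁹ = 8.649×10²⁰, i.e. 8.649×10²⁰/6.022×10²³ = 0.001436 mol.
Fraction absorbed: 1 − 10^(−0.124) = 0.2484.
Photons absorbed: 0.2484 × 0.001436 = 3.567×10⁻⁴ mol.
Φ = 2.061×10⁻⁴ mol / 3.567×10⁻⁴ mol photons = 0.58.

Φ = 0.58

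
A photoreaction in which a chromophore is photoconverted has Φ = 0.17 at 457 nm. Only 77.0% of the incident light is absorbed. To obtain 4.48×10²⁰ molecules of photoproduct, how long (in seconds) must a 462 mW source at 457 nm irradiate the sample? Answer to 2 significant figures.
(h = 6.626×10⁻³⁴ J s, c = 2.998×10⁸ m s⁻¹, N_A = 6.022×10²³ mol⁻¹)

t ≈ 3200 s

Product: 4.48×10²⁰ / 6.022×10²³ = 7.439×10⁻⁴ mol.
Photons that must be absorbed: 7.439×10⁻⁴ / 0.17 = 0.004376 mol.
Incident photons needed: 0.004376 / 0.770 = 0.005683 mol.
Photon energy: hc/λ = 4.347×10⁻¹⁹ J; per mole, 2.618×10⁵ J mol⁻¹.
Energy required: 0.005683 × 2.618×10⁵ = 1488 J.
Time: 1488 J / 0.462 W = 3200 s.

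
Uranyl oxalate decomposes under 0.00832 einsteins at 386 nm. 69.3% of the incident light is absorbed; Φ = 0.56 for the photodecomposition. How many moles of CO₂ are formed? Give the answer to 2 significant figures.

0.0032 mol

Photons absorbed: 0.693 × 0.00832 = 0.005766 mol.
Product: Φ × n_abs = 0.56 × 0.005766 = 0.003229 mol.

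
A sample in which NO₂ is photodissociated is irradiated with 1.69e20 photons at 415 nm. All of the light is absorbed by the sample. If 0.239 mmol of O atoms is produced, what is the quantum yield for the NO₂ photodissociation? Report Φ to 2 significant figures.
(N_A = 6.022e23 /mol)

Product: 0.239 mmol = 2.39e-4 mol.
Moles of photons: 1.69e20 / 6.022e23 = 2.806e-4 mol.
Φ = 2.39e-4 mol / 2.806e-4 mol photons = 0.85.

Φ = 0.85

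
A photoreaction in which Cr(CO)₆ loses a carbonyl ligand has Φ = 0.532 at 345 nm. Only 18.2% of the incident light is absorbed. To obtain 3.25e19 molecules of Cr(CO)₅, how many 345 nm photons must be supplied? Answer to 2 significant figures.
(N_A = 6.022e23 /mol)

Product: 3.25e19 / 6.022e23 = 5.397e-5 mol.
Photons that must be absorbed: 5.397e-5 / 0.532 = 1.014e-4 mol.
Incident photons needed: 1.014e-4 / 0.182 = 5.571e-4 mol.
Photon count: 5.571e-4 × 6.022e23 = 3.4e20.

3.4e20 photons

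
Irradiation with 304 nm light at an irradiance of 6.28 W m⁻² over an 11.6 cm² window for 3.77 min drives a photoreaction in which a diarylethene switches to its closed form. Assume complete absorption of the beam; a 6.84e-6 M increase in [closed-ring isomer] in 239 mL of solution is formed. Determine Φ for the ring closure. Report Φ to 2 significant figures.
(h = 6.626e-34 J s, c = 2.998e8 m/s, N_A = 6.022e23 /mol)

Φ = 0.39

Product: (6.84e-6 M)(0.239 L) = 1.635e-6 mol.
Photon energy at 304 nm: hc/λ = (6.626e-34)(2.998e8)/(304e-9) = 6.534e-19 J.
Energy delivered: (6.28 W m⁻²)(11.6e-4 m²)(226.2 s) = 1.648 J.
Photons incident: 1.648 / 6.534e-19 = 2.522e18, i.e. 2.522e18/6.022e23 = 4.188e-6 mol.
Φ = 1.635e-6 mol / 4.188e-6 mol photons = 0.39.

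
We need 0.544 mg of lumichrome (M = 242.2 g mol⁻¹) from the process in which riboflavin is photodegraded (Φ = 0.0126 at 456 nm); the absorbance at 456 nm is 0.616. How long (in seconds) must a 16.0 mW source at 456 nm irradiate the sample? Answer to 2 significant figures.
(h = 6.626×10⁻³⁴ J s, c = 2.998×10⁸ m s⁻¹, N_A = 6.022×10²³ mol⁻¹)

t ≈ 3900 s

Product: 0.544 mg / 242.2 g mol⁻¹ = 2.246×10⁻⁶ mol.
Photons that must be absorbed: 2.246×10⁻⁶ / 0.0126 = 1.783×10⁻⁴ mol.
Fraction absorbed: 1 − 10^(−0.616) = 0.7579.
Incident photons needed: 1.783×10⁻⁴ / 0.7579 = 2.353×10⁻⁴ mol.
Photon energy: hc/λ = 4.356×10⁻¹⁹ J; per mole, 2.623×10⁵ J mol⁻¹.
Energy required: 2.353×10⁻⁴ × 2.623×10⁵ = 61.72 J.
Time: 61.72 J / 0.016 W = 3900 s.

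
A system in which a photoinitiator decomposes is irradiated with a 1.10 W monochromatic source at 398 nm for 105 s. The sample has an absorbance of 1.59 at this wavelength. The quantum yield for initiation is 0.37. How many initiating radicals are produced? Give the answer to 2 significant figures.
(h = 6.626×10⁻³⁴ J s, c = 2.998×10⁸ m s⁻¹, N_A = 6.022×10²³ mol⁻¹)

8.3×10¹⁹ initiating radicals

Photon energy at 398 nm: hc/λ = (6.626×10⁻³⁴)(2.998×10⁸)/(398×10⁻⁹) = 4.991×10⁻¹⁹ J.
Energy delivered: (1.10 W)(105 s) = 115.5 J.
Photons incident: 115.5 / 4.991×10⁻¹⁹ = 2.314×10²⁰, i.e. 2.314×10²⁰/6.022×10²³ = 3.843×10⁻⁴ mol.
Fraction absorbed: 1 − 10^(−1.59) = 0.9743.
Photons absorbed: 0.9743 × 3.843×10⁻⁴ = 3.744×10⁻⁴ mol.
Product: Φ × n_abs = 0.37 × 3.744×10⁻⁴ = 1.385×10⁻⁴ mol.
As a count: 1.385×10⁻⁴ × 6.022×10²³ = 8.3×10¹⁹.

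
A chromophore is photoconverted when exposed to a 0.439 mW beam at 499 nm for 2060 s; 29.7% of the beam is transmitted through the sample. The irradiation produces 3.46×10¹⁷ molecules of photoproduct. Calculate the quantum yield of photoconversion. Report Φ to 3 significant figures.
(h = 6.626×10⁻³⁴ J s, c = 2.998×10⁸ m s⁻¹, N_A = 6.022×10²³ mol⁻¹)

Φ = 0.217

Product: 3.46×10¹⁷ / 6.022×10²³ = 5.746×10⁻⁷ mol.
Photon energy at 499 nm: hc/λ = (6.626×10⁻³⁴)(2.998×10⁸)/(499×10⁻⁹) = 3.981×10⁻¹⁹ J.
Energy delivered: (0.439 mW)(2060 s) = 0.9043 J.
Photons incident: 0.9043 / 3.981×10⁻¹⁹ = 2.272×10¹⁸, i.e. 2.272×10¹⁸/6.022×10²³ = 3.773×10⁻⁶ mol.
Fraction absorbed: 1 − 29.7/100 = 0.7030.
Photons absorbed: 0.7030 × 3.773×10⁻⁶ = 2.652×10⁻⁶ mol.
Φ = 5.746×10⁻⁷ mol / 2.652×10⁻⁶ mol photons = 0.217.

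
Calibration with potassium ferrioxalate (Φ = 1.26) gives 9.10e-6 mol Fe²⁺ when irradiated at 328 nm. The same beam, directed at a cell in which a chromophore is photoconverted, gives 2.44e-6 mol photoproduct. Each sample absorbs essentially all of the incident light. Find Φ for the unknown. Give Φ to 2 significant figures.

Φ = 0.34

Photons absorbed by the actinometer: 9.10e-6 / 1.26 = 7.222e-6 mol.
Φ(unknown) = 2.44e-6 / 7.222e-6 = 0.34.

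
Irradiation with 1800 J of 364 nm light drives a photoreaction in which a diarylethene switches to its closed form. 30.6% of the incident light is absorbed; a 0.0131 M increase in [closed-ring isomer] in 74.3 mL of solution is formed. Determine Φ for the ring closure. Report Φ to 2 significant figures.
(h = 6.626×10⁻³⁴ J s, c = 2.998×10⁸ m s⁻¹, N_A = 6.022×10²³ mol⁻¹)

Φ = 0.58

Product: (0.0131 M)(0.0743 L) = 9.733×10⁻⁴ mol.
Photon energy at 364 nm: hc/λ = (6.626×10⁻³⁴)(2.998×10⁸)/(364×10⁻⁹) = 5.457×10⁻¹⁹ J.
Photons incident: 1800 / 5.457×10⁻¹⁹ = 3.299×10²¹, i.e. 3.299×10²¹/6.022×10²³ = 0.005478 mol.
Photons absorbed: 0.306 × 0.005478 = 0.001676 mol.
Φ = 9.733×10⁻⁴ mol / 0.001676 mol photons = 0.58.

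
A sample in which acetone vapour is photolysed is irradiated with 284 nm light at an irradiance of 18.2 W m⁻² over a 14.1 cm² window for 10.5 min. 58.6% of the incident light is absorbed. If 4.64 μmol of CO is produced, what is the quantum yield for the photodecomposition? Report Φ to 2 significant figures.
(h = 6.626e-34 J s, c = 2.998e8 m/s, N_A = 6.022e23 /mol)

Φ = 0.21

Product: 4.64 μmol = 4.64e-6 mol.
Photon energy at 284 nm: hc/λ = (6.626e-34)(2.998e8)/(284e-9) = 6.995e-19 J.
Energy delivered: (18.2 W m⁻²)(14.1e-4 m²)(630 s) = 16.17 J.
Photons incident: 16.17 / 6.995e-19 = 2.312e19, i.e. 2.312e19/6.022e23 = 3.839e-5 mol.
Photons absorbed: 0.586 × 3.839e-5 = 2.250e-5 mol.
Φ = 4.64e-6 mol / 2.250e-5 mol photons = 0.21.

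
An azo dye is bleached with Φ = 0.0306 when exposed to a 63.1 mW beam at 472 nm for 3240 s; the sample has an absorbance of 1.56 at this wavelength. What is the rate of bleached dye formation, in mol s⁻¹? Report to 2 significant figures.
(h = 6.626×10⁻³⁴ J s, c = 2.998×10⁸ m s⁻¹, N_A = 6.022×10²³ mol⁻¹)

Photon energy at 472 nm: hc/λ = (6.626×10⁻³⁴)(2.998×10⁸)/(472×10⁻⁹) = 4.209×10⁻¹⁹ J.
Energy delivered: (63.1 mW)(3240 s) = 204.4 J.
Photons incident: 204.4 / 4.209×10⁻¹⁹ = 4.856×10²⁰, i.e. 4.856×10²⁰/6.022×10²³ = 8.064×10⁻⁴ mol.
Fraction absorbed: 1 − 10^(−1.56) = 0.9725.
Photons absorbed: 0.9725 × 8.064×10⁻⁴ = 7.842×10⁻⁴ mol.
Product formed: 0.0306 × 7.842×10⁻⁴ = 2.400×10⁻⁵ mol.
Rate: 2.400×10⁻⁵ / 3240 s = 7.4×10⁻⁹ mol s⁻¹.

7.4×10⁻⁹ mol s⁻¹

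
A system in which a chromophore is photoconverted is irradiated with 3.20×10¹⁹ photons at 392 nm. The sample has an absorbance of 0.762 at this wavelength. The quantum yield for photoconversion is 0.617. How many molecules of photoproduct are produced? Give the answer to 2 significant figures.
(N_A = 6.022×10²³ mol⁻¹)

1.6×10¹⁹ molecules

Moles of photons: 3.20×10¹⁹ / 6.022×10²³ = 5.314×10⁻⁵ mol.
Fraction absorbed: 1 − 10^(−0.762) = 0.8270.
Photons absorbed: 0.8270 × 5.314×10⁻⁵ = 4.395×10⁻⁵ mol.
Product: Φ × n_abs = 0.617 × 4.395×10⁻⁵ = 2.712×10⁻⁵ mol.
As a count: 2.712×10⁻⁵ × 6.022×10²³ = 1.6×10¹⁹.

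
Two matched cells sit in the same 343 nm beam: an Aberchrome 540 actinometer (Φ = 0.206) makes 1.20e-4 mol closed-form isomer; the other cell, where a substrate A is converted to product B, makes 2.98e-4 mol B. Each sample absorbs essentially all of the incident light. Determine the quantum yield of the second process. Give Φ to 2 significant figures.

Photons absorbed by the actinometer: 1.20e-4 / 0.206 = 5.825e-4 mol.
Φ(unknown) = 2.98e-4 / 5.825e-4 = 0.51.

Φ = 0.51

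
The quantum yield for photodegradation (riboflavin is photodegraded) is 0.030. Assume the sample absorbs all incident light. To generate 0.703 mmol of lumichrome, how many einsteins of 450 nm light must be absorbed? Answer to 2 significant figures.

Product: 0.703 mmol = 7.03e-4 mol.
Photons that must be absorbed: 7.03e-4 / 0.030 = 0.02343 mol.

0.023 einstein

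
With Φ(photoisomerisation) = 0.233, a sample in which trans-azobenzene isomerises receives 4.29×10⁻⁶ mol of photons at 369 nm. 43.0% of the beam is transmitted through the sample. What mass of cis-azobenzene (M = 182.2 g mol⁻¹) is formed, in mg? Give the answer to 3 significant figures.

Fraction absorbed: 1 − 43.0/100 = 0.5700.
Photons absorbed: 0.5700 × 4.29×10⁻⁶ = 2.445×10⁻⁶ mol.
Product: Φ × n_abs = 0.233 × 2.445×10⁻⁶ = 5.697×10⁻⁷ mol.
Mass: 5.697×10⁻⁷ × 182.2 = 1.038×10⁻⁴ g = 0.104 mg.

0.104 mg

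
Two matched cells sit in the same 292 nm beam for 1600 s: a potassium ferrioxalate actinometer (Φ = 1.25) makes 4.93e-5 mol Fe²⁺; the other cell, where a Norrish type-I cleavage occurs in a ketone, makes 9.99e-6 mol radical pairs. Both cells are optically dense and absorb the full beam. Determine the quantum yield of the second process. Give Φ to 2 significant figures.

Photons absorbed by the actinometer: 4.93e-5 / 1.25 = 3.944e-5 mol.
Φ(unknown) = 9.99e-6 / 3.944e-5 = 0.25.

Φ = 0.25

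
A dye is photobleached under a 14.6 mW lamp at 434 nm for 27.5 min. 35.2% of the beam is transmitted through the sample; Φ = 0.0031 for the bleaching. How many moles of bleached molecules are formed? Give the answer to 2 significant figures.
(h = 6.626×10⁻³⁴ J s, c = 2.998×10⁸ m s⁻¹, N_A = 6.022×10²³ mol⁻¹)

1.8×10⁻⁷ mol

Photon energy at 434 nm: hc/λ = (6.626×10⁻³⁴)(2.998×10⁸)/(434×10⁻⁹) = 4.577×10⁻¹⁹ J.
Energy delivered: (14.6 mW)(1650 s) = 24.09 J.
Photons incident: 24.09 / 4.577×10⁻¹⁹ = 5.263×10¹⁹, i.e. 5.263×10¹⁹/6.022×10²³ = 8.740×10⁻⁵ mol.
Fraction absorbed: 1 − 35.2/100 = 0.6480.
Photons absorbed: 0.6480 × 8.740×10⁻⁵ = 5.664×10⁻⁵ mol.
Product: Φ × n_abs = 0.0031 × 5.664×10⁻⁵ = 1.756×10⁻⁷ mol.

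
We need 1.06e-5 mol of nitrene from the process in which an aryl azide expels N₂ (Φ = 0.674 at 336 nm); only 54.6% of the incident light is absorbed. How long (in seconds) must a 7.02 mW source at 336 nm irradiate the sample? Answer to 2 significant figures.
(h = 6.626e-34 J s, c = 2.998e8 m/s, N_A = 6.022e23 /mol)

t ≈ 1500 s

Photons that must be absorbed: 1.06e-5 / 0.674 = 1.573e-5 mol.
Incident photons needed: 1.573e-5 / 0.546 = 2.881e-5 mol.
Photon energy: hc/λ = 5.912e-19 J; per mole, 3.560e5 J mol⁻¹.
Energy required: 2.881e-5 × 3.560e5 = 10.26 J.
Time: 10.26 J / 0.00702 W = 1500 s.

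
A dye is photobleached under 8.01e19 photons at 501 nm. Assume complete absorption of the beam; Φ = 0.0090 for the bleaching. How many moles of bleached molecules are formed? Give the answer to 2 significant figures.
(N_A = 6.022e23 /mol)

Moles of photons: 8.01e19 / 6.022e23 = 1.330e-4 mol.
Product: Φ × n_abs = 0.0090 × 1.330e-4 = 1.197e-6 mol.

1.2e-6 mol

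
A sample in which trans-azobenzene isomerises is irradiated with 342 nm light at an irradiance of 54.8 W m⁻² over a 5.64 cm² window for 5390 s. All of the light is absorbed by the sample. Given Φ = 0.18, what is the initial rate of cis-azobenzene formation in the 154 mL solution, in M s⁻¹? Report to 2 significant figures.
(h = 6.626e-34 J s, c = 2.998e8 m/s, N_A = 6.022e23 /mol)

1.0e-7 M s⁻¹

Photon energy at 342 nm: hc/λ = (6.626e-34)(2.998e8)/(342e-9) = 5.808e-19 J.
Energy delivered: (54.8 W m⁻²)(5.64e-4 m²)(5390 s) = 166.6 J.
Photons incident: 166.6 / 5.808e-19 = 2.868e20, i.e. 2.868e20/6.022e23 = 4.763e-4 mol.
Product formed: 0.18 × 4.763e-4 = 8.573e-5 mol.
Rate: 8.573e-5 mol / (5390 s × 0.154 L) = 1.0e-7 M s⁻¹.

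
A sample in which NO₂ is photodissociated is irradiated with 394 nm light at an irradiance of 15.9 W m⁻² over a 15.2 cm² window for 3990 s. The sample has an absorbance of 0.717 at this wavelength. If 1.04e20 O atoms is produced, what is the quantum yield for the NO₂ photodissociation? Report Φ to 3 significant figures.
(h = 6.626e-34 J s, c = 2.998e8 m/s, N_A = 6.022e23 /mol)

Product: 1.04e20 / 6.022e23 = 1.727e-4 mol.
Photon energy at 394 nm: hc/λ = (6.626e-34)(2.998e8)/(394e-9) = 5.042e-19 J.
Energy delivered: (15.9 W m⁻²)(15.2e-4 m²)(3990 s) = 96.43 J.
Photons incident: 96.43 / 5.042e-19 = 1.913e20, i.e. 1.913e20/6.022e23 = 3.177e-4 mol.
Fraction absorbed: 1 − 10^(−0.717) = 0.8081.
Photons absorbed: 0.8081 × 3.177e-4 = 2.567e-4 mol.
Φ = 1.727e-4 mol / 2.567e-4 mol photons = 0.673.

Φ = 0.673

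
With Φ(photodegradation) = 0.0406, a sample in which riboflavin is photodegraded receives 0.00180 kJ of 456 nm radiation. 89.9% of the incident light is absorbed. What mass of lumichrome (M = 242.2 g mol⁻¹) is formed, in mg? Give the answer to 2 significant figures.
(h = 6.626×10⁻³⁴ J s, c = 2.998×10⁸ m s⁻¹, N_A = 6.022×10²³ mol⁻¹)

Photon energy at 456 nm: hc/λ = (6.626×10⁻³⁴)(2.998×10⁸)/(456×10⁻⁹) = 4.356×10⁻¹⁹ J.
Incident energy: 0.00180 kJ = 1.80 J.
Photons incident: 1.80 / 4.356×10⁻¹⁹ = 4.132×10¹⁸, i.e. 4.132×10¹⁸/6.022×10²³ = 6.862×10⁻⁶ mol.
Photons absorbed: 0.899 × 6.862×10⁻⁶ = 6.169×10⁻⁶ mol.
Product: Φ × n_abs = 0.0406 × 6.169×10⁻⁶ = 2.505×10⁻⁷ mol.
Mass: 2.505×10⁻⁷ × 242.2 = 6.067×10⁻⁵ g = 0.061 mg.

0.061 mg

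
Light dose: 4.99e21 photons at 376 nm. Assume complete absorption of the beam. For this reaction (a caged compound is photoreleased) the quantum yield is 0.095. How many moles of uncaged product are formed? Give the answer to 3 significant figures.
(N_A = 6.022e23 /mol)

7.87e-4 mol

Moles of photons: 4.99e21 / 6.022e23 = 0.008286 mol.
Product: Φ × n_abs = 0.095 × 0.008286 = 7.872e-4 mol.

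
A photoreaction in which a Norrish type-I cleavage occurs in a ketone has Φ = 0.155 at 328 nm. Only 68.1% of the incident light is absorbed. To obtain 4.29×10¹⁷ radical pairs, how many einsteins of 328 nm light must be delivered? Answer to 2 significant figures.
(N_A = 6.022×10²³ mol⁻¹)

6.7×10⁻⁶ einstein

Product: 4.29×10¹⁷ / 6.022×10²³ = 7.124×10⁻⁷ mol.
Photons that must be absorbed: 7.124×10⁻⁷ / 0.155 = 4.596×10⁻⁶ mol.
Incident photons needed: 4.596×10⁻⁶ / 0.681 = 6.749×10⁻⁶ mol.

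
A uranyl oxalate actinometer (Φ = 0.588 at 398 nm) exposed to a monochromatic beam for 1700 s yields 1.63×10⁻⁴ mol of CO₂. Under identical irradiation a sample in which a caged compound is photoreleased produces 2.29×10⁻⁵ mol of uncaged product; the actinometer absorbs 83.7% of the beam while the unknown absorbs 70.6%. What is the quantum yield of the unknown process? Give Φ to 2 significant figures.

Φ = 0.098

Photons absorbed by the actinometer: 1.63×10⁻⁴ / 0.588 = 2.772×10⁻⁴ mol.
Incident flux: 2.772×10⁻⁴ / 0.837 = 3.312×10⁻⁴ einstein.
Absorbed by unknown: 0.706 × 3.312×10⁻⁴ = 2.338×10⁻⁴ mol.
Φ(unknown) = 2.29×10⁻⁵ / 2.338×10⁻⁴ = 0.098.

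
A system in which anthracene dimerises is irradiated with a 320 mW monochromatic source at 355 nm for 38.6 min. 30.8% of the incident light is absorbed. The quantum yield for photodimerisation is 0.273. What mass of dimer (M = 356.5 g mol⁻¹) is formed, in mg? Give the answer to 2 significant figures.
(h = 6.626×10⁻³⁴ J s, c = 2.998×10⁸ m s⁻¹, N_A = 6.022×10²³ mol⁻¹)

66 mg

Photon energy at 355 nm: hc/λ = (6.626×10⁻³⁴)(2.998×10⁸)/(355×10⁻⁹) = 5.596×10⁻¹⁹ J.
Energy delivered: (320 mW)(2316 s) = 741.1 J.
Photons incident: 741.1 / 5.596×10⁻¹⁹ = 1.324×10²¹, i.e. 1.324×10²¹/6.022×10²³ = 0.002199 mol.
Photons absorbed: 0.308 × 0.002199 = 6.773×10⁻⁴ mol.
Product: Φ × n_abs = 0.273 × 6.773×10⁻⁴ = 1.849×10⁻⁴ mol.
Mass: 1.849×10⁻⁴ × 356.5 = 0.06592 g = 66 mg.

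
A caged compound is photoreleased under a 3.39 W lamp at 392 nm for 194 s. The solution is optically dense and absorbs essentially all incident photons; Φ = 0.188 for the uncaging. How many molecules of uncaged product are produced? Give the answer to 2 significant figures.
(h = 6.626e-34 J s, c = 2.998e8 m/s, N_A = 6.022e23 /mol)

2.4e20 molecules

Photon energy at 392 nm: hc/λ = (6.626e-34)(2.998e8)/(392e-9) = 5.068e-19 J.
Energy delivered: (3.39 W)(194 s) = 657.7 J.
Photons incident: 657.7 / 5.068e-19 = 1.298e21, i.e. 1.298e21/6.022e23 = 0.002155 mol.
Product: Φ × n_abs = 0.188 × 0.002155 = 4.051e-4 mol.
As a count: 4.051e-4 × 6.022e23 = 2.4e20.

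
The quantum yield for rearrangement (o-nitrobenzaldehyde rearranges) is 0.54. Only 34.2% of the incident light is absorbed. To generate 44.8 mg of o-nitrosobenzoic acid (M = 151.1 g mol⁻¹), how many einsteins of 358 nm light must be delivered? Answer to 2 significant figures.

0.0016 einstein

Product: 44.8 mg / 151.1 g mol⁻¹ = 2.965e-4 mol.
Photons that must be absorbed: 2.965e-4 / 0.54 = 5.491e-4 mol.
Incident photons needed: 5.491e-4 / 0.342 = 0.001606 mol.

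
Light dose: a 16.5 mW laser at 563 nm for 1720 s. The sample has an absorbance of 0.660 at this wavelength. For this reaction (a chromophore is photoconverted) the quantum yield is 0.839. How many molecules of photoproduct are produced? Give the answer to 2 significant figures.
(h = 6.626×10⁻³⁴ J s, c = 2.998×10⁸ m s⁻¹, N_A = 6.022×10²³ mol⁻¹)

Photon energy at 563 nm: hc/λ = (6.626×10⁻³⁴)(2.998×10⁸)/(563×10⁻⁹) = 3.528×10⁻¹⁹ J.
Energy delivered: (16.5 mW)(1720 s) = 28.38 J.
Photons incident: 28.38 / 3.528×10⁻¹⁹ = 8.044×10¹⁹, i.e. 8.044×10¹⁹/6.022×10²³ = 1.336×10⁻⁴ mol.
Fraction absorbed: 1 − 10^(−0.660) = 0.7812.
Photons absorbed: 0.7812 × 1.336×10⁻⁴ = 1.044×10⁻⁴ mol.
Product: Φ × n_abs = 0.839 × 1.044×10⁻⁴ = 8.759×10⁻⁵ mol.
As a count: 8.759×10⁻⁵ × 6.022×10²³ = 5.3×10¹⁹.

5.3×10¹⁹ molecules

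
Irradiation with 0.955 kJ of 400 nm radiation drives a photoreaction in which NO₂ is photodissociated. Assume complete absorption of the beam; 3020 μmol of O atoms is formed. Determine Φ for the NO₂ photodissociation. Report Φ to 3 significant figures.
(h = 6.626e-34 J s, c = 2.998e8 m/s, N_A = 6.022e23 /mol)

Φ = 0.946

Product: 3020 μmol = 0.00302 mol.
Photon energy at 400 nm: hc/λ = (6.626e-34)(2.998e8)/(400e-9) = 4.966e-19 J.
Incident energy: 0.955 kJ = 955 J.
Photons incident: 955 / 4.966e-19 = 1.923e21, i.e. 1.923e21/6.022e23 = 0.003193 mol.
Φ = 0.00302 mol / 0.003193 mol photons = 0.946.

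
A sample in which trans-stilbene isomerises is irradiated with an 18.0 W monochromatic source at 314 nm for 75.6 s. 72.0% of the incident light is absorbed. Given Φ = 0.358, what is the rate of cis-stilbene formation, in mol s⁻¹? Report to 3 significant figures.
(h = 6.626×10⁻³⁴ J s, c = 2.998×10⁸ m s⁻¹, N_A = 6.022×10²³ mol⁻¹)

Photon energy at 314 nm: hc/λ = (6.626×10⁻³⁴)(2.998×10⁸)/(314×10⁻⁹) = 6.326×10⁻¹⁹ J.
Energy delivered: (18.0 W)(75.6 s) = 1361 J.
Photons incident: 1361 / 6.326×10⁻¹⁹ = 2.151×10²¹, i.e. 2.151×10²¹/6.022×10²³ = 0.003572 mol.
Photons absorbed: 0.720 × 0.003572 = 0.002572 mol.
Product formed: 0.358 × 0.002572 = 9.208×10⁻⁴ mol.
Rate: 9.208×10⁻⁴ / 75.6 s = 1.22×10⁻⁵ mol s⁻¹.

1.22×10⁻⁵ mol s⁻¹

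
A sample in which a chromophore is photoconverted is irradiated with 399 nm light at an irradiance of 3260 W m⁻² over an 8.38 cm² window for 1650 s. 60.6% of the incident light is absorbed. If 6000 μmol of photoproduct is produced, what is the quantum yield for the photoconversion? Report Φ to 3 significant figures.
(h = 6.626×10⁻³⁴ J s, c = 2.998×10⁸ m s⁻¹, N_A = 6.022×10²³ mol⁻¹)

Φ = 0.659

Product: 6000 μmol = 0.00600 mol.
Photon energy at 399 nm: hc/λ = (6.626×10⁻³⁴)(2.998×10⁸)/(399×10⁻⁹) = 4.979×10⁻¹⁹ J.
Energy delivered: (3260 W m⁻²)(8.38×10⁻⁴ m²)(1650 s) = 4508 J.
Photons incident: 4508 / 4.979×10⁻¹⁹ = 9.054×10²¹, i.e. 9.054×10²¹/6.022×10²³ = 0.01503 mol.
Photons absorbed: 0.606 × 0.01503 = 0.009108 mol.
Φ = 0.00600 mol / 0.009108 mol photons = 0.659.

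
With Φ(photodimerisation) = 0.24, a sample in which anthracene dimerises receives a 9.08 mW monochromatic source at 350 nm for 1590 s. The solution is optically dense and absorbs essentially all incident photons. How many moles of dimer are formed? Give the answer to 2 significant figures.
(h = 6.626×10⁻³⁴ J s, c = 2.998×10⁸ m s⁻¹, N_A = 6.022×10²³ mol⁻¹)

1.0×10⁻⁵ mol

Photon energy at 350 nm: hc/λ = (6.626×10⁻³⁴)(2.998×10⁸)/(350×10⁻⁹) = 5.676×10⁻¹⁹ J.
Energy delivered: (9.08 mW)(1590 s) = 14.44 J.
Photons incident: 14.44 / 5.676×10⁻¹⁹ = 2.544×10¹⁹, i.e. 2.544×10¹⁹/6.022×10²³ = 4.225×10⁻⁵ mol.
Product: Φ × n_abs = 0.24 × 4.225×10⁻⁵ = 1.014×10⁻⁵ mol.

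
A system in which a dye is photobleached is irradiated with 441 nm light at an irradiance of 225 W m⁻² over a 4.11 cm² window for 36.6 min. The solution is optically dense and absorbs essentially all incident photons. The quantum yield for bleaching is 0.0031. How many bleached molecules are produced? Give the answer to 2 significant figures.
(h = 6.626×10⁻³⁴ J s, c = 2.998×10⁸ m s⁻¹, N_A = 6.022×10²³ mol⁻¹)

Photon energy at 441 nm: hc/λ = (6.626×10⁻³⁴)(2.998×10⁸)/(441×10⁻⁹) = 4.504×10⁻¹⁹ J.
Energy delivered: (225 W m⁻²)(4.11×10⁻⁴ m²)(2196 s) = 203.1 J.
Photons incident: 203.1 / 4.504×10⁻¹⁹ = 4.509×10²⁰, i.e. 4.509×10²⁰/6.022×10²³ = 7.488×10⁻⁴ mol.
Product: Φ × n_abs = 0.0031 × 7.488×10⁻⁴ = 2.321×10⁻⁶ mol.
As a count: 2.321×10⁻⁶ × 6.022×10²³ = 1.4×10¹⁸.

1.4×10¹⁸ bleached molecules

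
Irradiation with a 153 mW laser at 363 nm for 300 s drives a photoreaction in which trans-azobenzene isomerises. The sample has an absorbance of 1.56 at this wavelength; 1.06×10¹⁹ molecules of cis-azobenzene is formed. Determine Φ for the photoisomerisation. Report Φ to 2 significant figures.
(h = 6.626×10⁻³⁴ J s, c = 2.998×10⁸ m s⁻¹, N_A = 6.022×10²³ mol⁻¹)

Φ = 0.13

Product: 1.06×10¹⁹ / 6.022×10²³ = 1.760×10⁻⁵ mol.
Photon energy at 363 nm: hc/λ = (6.626×10⁻³⁴)(2.998×10⁸)/(363×10⁻⁹) = 5.472×10⁻¹⁹ J.
Energy delivered: (153 mW)(300 s) = 45.90 J.
Photons incident: 45.90 / 5.472×10⁻¹⁹ = 8.388×10¹⁹, i.e. 8.388×10¹⁹/6.022×10²³ = 1.393×10⁻⁴ mol.
Fraction absorbed: 1 − 10^(−1.56) = 0.9725.
Photons absorbed: 0.9725 × 1.393×10⁻⁴ = 1.355×10⁻⁴ mol.
Φ = 1.760×10⁻⁵ mol / 1.355×10⁻⁴ mol photons = 0.13.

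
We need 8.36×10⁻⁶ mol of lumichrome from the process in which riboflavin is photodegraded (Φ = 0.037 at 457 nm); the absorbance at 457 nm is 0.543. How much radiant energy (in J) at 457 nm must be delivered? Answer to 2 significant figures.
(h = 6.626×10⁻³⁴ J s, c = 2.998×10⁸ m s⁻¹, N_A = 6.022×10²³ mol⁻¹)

Photons that must be absorbed: 8.36×10⁻⁶ / 0.037 = 2.259×10⁻⁴ mol.
Fraction absorbed: 1 − 10^(−0.543) = 0.7136.
Incident photons needed: 2.259×10⁻⁴ / 0.7136 = 3.166×10⁻⁴ mol.
Photon energy: hc/λ = 4.347×10⁻¹⁹ J; per mole, 2.618×10⁵ J mol⁻¹.
Energy required: 3.166×10⁻⁴ × 2.618×10⁵ = 83 J.

83 J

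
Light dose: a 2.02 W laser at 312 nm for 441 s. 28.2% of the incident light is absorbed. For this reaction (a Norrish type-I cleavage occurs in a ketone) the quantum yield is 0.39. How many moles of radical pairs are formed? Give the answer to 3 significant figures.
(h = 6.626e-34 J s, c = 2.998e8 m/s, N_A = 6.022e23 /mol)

2.56e-4 mol

Photon energy at 312 nm: hc/λ = (6.626e-34)(2.998e8)/(312e-9) = 6.367e-19 J.
Energy delivered: (2.02 W)(441 s) = 890.8 J.
Photons incident: 890.8 / 6.367e-19 = 1.399e21, i.e. 1.399e21/6.022e23 = 0.002323 mol.
Photons absorbed: 0.282 × 0.002323 = 6.551e-4 mol.
Product: Φ × n_abs = 0.39 × 6.551e-4 = 2.555e-4 mol.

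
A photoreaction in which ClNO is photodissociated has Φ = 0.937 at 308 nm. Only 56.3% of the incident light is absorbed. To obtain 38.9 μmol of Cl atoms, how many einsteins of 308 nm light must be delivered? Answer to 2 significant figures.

Product: 38.9 μmol = 3.89×10⁻⁵ mol.
Photons that must be absorbed: 3.89×10⁻⁵ / 0.937 = 4.152×10⁻⁵ mol.
Incident photons needed: 4.152×10⁻⁵ / 0.563 = 7.375×10⁻⁵ mol.

7.4×10⁻⁵ einstein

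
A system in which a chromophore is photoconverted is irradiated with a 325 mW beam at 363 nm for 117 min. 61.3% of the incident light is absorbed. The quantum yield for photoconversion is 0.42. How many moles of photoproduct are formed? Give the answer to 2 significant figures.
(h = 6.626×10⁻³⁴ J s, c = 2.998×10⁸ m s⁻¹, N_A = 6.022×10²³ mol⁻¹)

0.0018 mol

Photon energy at 363 nm: hc/λ = (6.626×10⁻³⁴)(2.998×10⁸)/(363×10⁻⁹) = 5.472×10⁻¹⁹ J.
Energy delivered: (325 mW)(7020 s) = 2282 J.
Photons incident: 2282 / 5.472×10⁻¹⁹ = 4.170×10²¹, i.e. 4.170×10²¹/6.022×10²³ = 0.006925 mol.
Photons absorbed: 0.613 × 0.006925 = 0.004245 mol.
Product: Φ × n_abs = 0.42 × 0.004245 = 0.001783 mol.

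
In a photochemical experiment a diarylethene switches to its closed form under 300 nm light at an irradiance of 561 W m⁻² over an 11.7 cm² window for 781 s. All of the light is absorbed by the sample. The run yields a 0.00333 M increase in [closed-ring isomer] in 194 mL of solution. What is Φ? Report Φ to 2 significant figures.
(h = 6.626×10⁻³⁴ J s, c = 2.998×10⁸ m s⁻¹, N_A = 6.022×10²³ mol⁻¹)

Φ = 0.50

Product: (0.00333 M)(0.194 L) = 6.460×10⁻⁴ mol.
Photon energy at 300 nm: hc/λ = (6.626×10⁻³⁴)(2.998×10⁸)/(300×10⁻⁹) = 6.622×10⁻¹⁹ J.
Energy delivered: (561 W m⁻²)(11.7×10⁻⁴ m²)(781 s) = 512.6 J.
Photons incident: 512.6 / 6.622×10⁻¹⁹ = 7.741×10²⁰, i.e. 7.741×10²⁰/6.022×10²³ = 0.001285 mol.
Φ = 6.460×10⁻⁴ mol / 0.001285 mol photons = 0.50.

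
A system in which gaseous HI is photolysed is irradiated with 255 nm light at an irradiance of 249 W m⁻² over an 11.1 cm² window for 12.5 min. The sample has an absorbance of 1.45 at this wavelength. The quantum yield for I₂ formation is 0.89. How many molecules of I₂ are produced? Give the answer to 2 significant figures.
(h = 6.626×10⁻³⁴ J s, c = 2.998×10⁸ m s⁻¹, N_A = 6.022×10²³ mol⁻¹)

2.3×10²⁰ molecules

Photon energy at 255 nm: hc/λ = (6.626×10⁻³⁴)(2.998×10⁸)/(255×10⁻⁹) = 7.790×10⁻¹⁹ J.
Energy delivered: (249 W m⁻²)(11.1×10⁻⁴ m²)(750 s) = 207.3 J.
Photons incident: 207.3 / 7.790×10⁻¹⁹ = 2.661×10²⁰, i.e. 2.661×10²⁰/6.022×10²³ = 4.419×10⁻⁴ mol.
Fraction absorbed: 1 − 10^(−1.45) = 0.9645.
Photons absorbed: 0.9645 × 4.419×10⁻⁴ = 4.262×10⁻⁴ mol.
Product: Φ × n_abs = 0.89 × 4.262×10⁻⁴ = 3.793×10⁻⁴ mol.
As a count: 3.793×10⁻⁴ × 6.022×10²³ = 2.3×10²⁰.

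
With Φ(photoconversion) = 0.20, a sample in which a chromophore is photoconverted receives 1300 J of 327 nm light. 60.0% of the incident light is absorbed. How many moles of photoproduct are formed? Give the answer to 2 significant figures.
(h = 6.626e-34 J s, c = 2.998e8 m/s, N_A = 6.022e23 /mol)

Photon energy at 327 nm: hc/λ = (6.626e-34)(2.998e8)/(327e-9) = 6.075e-19 J.
Photons incident: 1300 / 6.075e-19 = 2.140e21, i.e. 2.140e21/6.022e23 = 0.003554 mol.
Photons absorbed: 0.600 × 0.003554 = 0.002132 mol.
Product: Φ × n_abs = 0.20 × 0.002132 = 4.264e-4 mol.

4.3e-4 mol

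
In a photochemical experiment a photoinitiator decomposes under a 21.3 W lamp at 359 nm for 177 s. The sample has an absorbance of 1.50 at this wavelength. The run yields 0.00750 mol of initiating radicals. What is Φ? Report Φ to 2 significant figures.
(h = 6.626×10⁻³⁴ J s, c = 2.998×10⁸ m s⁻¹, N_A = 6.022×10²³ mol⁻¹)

Φ = 0.68

Photon energy at 359 nm: hc/λ = (6.626×10⁻³⁴)(2.998×10⁸)/(359×10⁻⁹) = 5.533×10⁻¹⁹ J.
Energy delivered: (21.3 W)(177 s) = 3770 J.
Photons incident: 3770 / 5.533×10⁻¹⁹ = 6.814×10²¹, i.e. 6.814×10²¹/6.022×10²³ = 0.01132 mol.
Fraction absorbed: 1 − 10^(−1.50) = 0.9684.
Photons absorbed: 0.9684 × 0.01132 = 0.01096 mol.
Φ = 0.00750 mol / 0.01096 mol photons = 0.68.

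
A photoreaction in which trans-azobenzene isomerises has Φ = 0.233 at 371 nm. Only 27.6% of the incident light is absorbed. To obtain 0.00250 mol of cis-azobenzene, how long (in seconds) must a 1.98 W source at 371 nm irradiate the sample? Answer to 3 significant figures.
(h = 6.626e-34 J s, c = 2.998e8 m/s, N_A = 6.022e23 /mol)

t ≈ 6330 s

Photons that must be absorbed: 0.00250 / 0.233 = 0.01073 mol.
Incident photons needed: 0.01073 / 0.276 = 0.03888 mol.
Photon energy: hc/λ = 5.354e-19 J; per mole, 3.224e5 J mol⁻¹.
Energy required: 0.03888 × 3.224e5 = 1.253e4 J.
Time: 1.253e4 J / 1.98 W = 6330 s.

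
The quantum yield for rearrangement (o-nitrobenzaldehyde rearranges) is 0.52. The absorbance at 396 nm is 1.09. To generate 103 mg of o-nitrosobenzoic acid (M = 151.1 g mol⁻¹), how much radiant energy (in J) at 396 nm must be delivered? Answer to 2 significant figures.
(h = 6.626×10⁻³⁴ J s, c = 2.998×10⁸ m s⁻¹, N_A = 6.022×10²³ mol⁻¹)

Product: 103 mg / 151.1 g mol⁻¹ = 6.817×10⁻⁴ mol.
Photons that must be absorbed: 6.817×10⁻⁴ / 0.52 = 0.001311 mol.
Fraction absorbed: 1 − 10^(−1.09) = 0.9187.
Incident photons needed: 0.001311 / 0.9187 = 0.001427 mol.
Photon energy: hc/λ = 5.016×10⁻¹⁹ J; per mole, 3.021×10⁵ J mol⁻¹.
Energy required: 0.001427 × 3.021×10⁵ = 430 J.

430 J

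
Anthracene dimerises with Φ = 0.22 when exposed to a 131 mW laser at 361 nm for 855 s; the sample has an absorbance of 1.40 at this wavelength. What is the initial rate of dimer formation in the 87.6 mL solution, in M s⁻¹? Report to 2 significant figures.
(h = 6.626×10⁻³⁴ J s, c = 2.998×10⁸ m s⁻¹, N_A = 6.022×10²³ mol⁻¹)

9.5×10⁻⁷ M s⁻¹

Photon energy at 361 nm: hc/λ = (6.626×10⁻³⁴)(2.998×10⁸)/(361×10⁻⁹) = 5.503×10⁻¹⁹ J.
Energy delivered: (131 mW)(855 s) = 112.0 J.
Photons incident: 112.0 / 5.503×10⁻¹⁹ = 2.035×10²⁰, i.e. 2.035×10²⁰/6.022×10²³ = 3.379×10⁻⁴ mol.
Fraction absorbed: 1 − 10^(−1.40) = 0.9602.
Photons absorbed: 0.9602 × 3.379×10⁻⁴ = 3.245×10⁻⁴ mol.
Product formed: 0.22 × 3.245×10⁻⁴ = 7.139×10⁻⁵ mol.
Rate: 7.139×10⁻⁵ mol / (855 s × 0.0876 L) = 9.5×10⁻⁷ M s⁻¹.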